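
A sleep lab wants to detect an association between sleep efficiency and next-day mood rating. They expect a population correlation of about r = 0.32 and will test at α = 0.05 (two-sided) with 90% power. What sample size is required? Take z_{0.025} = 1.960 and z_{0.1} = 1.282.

n = 99

Fisher's z: C = ½·ln((1+r)/(1−r)) = ½·ln(1.9412) = 0.3316.
n = ((z_{α/2} + z_β)/C)² + 3.
(1.960 + 1.282) / 0.3316 = 3.242 / 0.3316 = 9.777.
n = 9.777² + 3 = 95.59 + 3 = 98.6.
Round up.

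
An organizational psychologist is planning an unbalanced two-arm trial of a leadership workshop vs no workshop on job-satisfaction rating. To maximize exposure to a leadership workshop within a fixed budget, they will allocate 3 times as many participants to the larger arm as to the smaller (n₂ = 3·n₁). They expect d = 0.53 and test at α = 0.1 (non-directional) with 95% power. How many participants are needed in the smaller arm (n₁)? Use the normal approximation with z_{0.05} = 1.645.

With allocation ratio k = n₂/n₁ = 3, Var(x̄₁−x̄₂) = σ²(1/n₁ + 1/(k·n₁)) = σ²·(k+1)/(k·n₁).
So n₁ = (1 + 1/k)·((z_{α/2} + z_β)/d)² = 1.333 × (3.290/0.53)².
n₁ = 1.333 × 38.53 = 51.4.
Round up: n₁ = 52, giving n₂ = 3 × 52 = 156.

n₁ = 52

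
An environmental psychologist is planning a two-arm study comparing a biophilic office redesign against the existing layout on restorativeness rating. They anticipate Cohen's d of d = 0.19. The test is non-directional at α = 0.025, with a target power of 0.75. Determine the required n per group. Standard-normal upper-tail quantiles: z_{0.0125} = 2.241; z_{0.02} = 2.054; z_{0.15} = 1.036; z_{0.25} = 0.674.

n = 471 per group

For two independent groups with equal n: n = 2·((z_{α/2} + z_β) / d)².
z_{α/2} + z_β = 2.241 + 0.674 = 2.915.
n = 2 × (2.915 / 0.19)² = 2 × 15.342² = 2 × 235.38 = 470.8.
Round up to the next whole participant.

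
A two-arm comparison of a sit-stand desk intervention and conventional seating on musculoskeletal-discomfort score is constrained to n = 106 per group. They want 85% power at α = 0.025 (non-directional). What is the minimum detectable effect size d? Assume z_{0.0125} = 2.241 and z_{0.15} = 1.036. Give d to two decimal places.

For two independent groups of n = 106 each: d_min = (z_{α/2} + z_β)·√(2/n).
z-sum = 2.241 + 1.036 = 3.277.
d_min = 3.277 × √(2/106) = 3.277 × 0.1374 = 0.450.

d_min ≈ 0.45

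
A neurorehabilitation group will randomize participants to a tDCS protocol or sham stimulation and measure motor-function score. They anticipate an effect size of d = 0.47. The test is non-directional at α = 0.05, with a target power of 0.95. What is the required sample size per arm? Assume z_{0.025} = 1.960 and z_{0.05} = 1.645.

For two independent groups with equal n: n = 2·((z_{α/2} + z_β) / d)².
z_{α/2} + z_β = 1.960 + 1.645 = 3.605.
n = 2 × (3.605 / 0.47)² = 2 × 7.670² = 2 × 58.83 = 117.7.
Round up to the next whole participant.

n = 118 per group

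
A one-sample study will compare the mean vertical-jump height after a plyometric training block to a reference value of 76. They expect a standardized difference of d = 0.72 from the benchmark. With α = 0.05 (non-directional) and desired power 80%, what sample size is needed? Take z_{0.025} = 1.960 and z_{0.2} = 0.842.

n = 16

For a one-sample test: n = ((z_{α/2} + z_β) / d)².
z_{α/2} + z_β = 1.960 + 0.842 = 2.802.
n = (2.802 / 0.72)² = 3.892² = 15.15.
Round up.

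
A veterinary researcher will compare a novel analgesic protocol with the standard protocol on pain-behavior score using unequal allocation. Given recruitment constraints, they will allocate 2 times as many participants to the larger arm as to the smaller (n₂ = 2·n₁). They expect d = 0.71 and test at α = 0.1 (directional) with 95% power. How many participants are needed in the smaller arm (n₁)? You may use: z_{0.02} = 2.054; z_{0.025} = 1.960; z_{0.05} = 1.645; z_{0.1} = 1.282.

n₁ = 26

With allocation ratio k = n₂/n₁ = 2, Var(x̄₁−x̄₂) = σ²(1/n₁ + 1/(k·n₁)) = σ²·(k+1)/(k·n₁).
So n₁ = (1 + 1/k)·((z_{α} + z_β)/d)² = 1.500 × (2.927/0.71)².
n₁ = 1.500 × 17.00 = 25.5.
Round up: n₁ = 26, giving n₂ = 2 × 26 = 52.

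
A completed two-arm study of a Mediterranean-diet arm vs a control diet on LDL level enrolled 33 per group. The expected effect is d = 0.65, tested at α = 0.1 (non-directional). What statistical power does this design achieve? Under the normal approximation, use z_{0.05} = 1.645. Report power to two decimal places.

power ≈ 0.84

For two equal groups, power = Φ(d·√(n/2) − z_{α/2}).
d·√(n/2) = 0.65 × √(33/2) = 0.65 × 4.062 = 2.640.
z_β = 2.640 − 1.645 = 0.995.
Power = Φ(0.995) = 0.840.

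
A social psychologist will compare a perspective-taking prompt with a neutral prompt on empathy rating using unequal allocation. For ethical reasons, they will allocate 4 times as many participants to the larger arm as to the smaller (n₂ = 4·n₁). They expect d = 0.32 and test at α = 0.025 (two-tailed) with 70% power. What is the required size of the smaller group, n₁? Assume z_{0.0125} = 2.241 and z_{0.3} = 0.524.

n₁ = 94

With allocation ratio k = n₂/n₁ = 4, Var(x̄₁−x̄₂) = σ²(1/n₁ + 1/(k·n₁)) = σ²·(k+1)/(k·n₁).
So n₁ = (1 + 1/k)·((z_{α/2} + z_β)/d)² = 1.250 × (2.765/0.32)².
n₁ = 1.250 × 74.66 = 93.3.
Round up: n₁ = 94, giving n₂ = 4 × 94 = 376.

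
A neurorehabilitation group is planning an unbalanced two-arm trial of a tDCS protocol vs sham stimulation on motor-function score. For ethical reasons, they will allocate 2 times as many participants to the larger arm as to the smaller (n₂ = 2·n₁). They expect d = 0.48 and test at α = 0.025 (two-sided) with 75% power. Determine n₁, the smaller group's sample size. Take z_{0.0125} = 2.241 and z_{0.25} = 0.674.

n₁ = 56

With allocation ratio k = n₂/n₁ = 2, Var(x̄₁−x̄₂) = σ²(1/n₁ + 1/(k·n₁)) = σ²·(k+1)/(k·n₁).
So n₁ = (1 + 1/k)·((z_{α/2} + z_β)/d)² = 1.500 × (2.915/0.48)².
n₁ = 1.500 × 36.88 = 55.3.
Round up: n₁ = 56, giving n₂ = 2 × 56 = 112.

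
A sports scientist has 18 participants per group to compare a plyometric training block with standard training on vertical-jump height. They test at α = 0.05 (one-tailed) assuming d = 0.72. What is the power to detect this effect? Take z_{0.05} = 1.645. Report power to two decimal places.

power ≈ 0.70

For two equal groups, power = Φ(d·√(n/2) − z_{α}).
d·√(n/2) = 0.72 × √(18/2) = 0.72 × 3.000 = 2.160.
z_β = 2.160 − 1.645 = 0.515.
Power = Φ(0.515) = 0.697.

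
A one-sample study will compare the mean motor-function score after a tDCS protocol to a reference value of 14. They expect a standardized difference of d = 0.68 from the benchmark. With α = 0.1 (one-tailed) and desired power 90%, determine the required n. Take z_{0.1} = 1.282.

For a one-sample test: n = ((z_{α} + z_β) / d)².
z_{α} + z_β = 1.282 + 1.282 = 2.564.
n = (2.564 / 0.68)² = 3.771² = 14.22.
Round up.

n = 15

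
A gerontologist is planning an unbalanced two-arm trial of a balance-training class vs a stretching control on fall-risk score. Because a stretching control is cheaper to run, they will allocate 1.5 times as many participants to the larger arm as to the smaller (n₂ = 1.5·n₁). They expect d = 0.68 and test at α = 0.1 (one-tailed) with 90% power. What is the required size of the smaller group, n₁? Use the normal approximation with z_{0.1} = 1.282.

With allocation ratio k = n₂/n₁ = 1.5, Var(x̄₁−x̄₂) = σ²(1/n₁ + 1/(k·n₁)) = σ²·(k+1)/(k·n₁).
So n₁ = (1 + 1/k)·((z_{α} + z_β)/d)² = 1.667 × (2.564/0.68)².
n₁ = 1.667 × 14.22 = 23.7.
Round up: n₁ = 24, giving n₂ = 1.5 × 24 = 36.

n₁ = 24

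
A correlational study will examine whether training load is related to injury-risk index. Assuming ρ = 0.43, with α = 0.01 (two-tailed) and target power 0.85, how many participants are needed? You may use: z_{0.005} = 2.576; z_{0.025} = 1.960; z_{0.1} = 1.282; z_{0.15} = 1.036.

n = 65

Fisher's z: C = ½·ln((1+r)/(1−r)) = ½·ln(2.5088) = 0.4599.
n = ((z_{α/2} + z_β)/C)² + 3.
(2.576 + 1.036) / 0.4599 = 3.612 / 0.4599 = 7.854.
n = 7.854² + 3 = 61.68 + 3 = 64.7.
Round up.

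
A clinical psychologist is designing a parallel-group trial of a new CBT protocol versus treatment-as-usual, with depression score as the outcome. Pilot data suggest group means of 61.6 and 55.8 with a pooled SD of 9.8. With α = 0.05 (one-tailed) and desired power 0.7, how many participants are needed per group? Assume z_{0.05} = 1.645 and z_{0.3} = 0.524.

Cohen's d = |M₁ − M₂| / SD_pooled = |61.6 − 55.8| / 9.8 = 5.8 / 9.8 = 0.592.
For two independent groups with equal n: n = 2·((z_{α} + z_β) / d)².
z_{α} + z_β = 1.645 + 0.524 = 2.169.
n = 2 × (2.169 / 0.592)² = 2 × 3.664² = 2 × 13.42 = 26.8.
Round up to the next whole participant.

n = 27 per group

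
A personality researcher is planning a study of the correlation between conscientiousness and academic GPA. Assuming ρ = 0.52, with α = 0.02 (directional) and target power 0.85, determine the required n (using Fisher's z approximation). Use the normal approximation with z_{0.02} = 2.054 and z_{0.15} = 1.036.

Fisher's z: C = ½·ln((1+r)/(1−r)) = ½·ln(3.1667) = 0.5763.
n = ((z_{α} + z_β)/C)² + 3.
(2.054 + 1.036) / 0.5763 = 3.090 / 0.5763 = 5.362.
n = 5.362² + 3 = 28.75 + 3 = 31.7.
Round up.

n = 32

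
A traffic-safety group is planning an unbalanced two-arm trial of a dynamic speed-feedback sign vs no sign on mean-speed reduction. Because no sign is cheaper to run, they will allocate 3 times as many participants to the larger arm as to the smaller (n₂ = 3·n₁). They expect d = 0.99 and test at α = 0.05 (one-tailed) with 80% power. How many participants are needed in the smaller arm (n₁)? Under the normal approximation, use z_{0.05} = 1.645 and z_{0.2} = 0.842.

With allocation ratio k = n₂/n₁ = 3, Var(x̄₁−x̄₂) = σ²(1/n₁ + 1/(k·n₁)) = σ²·(k+1)/(k·n₁).
So n₁ = (1 + 1/k)·((z_{α} + z_β)/d)² = 1.333 × (2.487/0.99)².
n₁ = 1.333 × 6.31 = 8.4.
Round up: n₁ = 9, giving n₂ = 3 × 9 = 27.

n₁ = 9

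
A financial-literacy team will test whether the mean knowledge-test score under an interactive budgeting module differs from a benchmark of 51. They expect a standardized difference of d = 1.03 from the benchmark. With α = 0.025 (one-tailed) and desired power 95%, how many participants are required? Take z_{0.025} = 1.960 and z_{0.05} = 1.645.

For a one-sample test: n = ((z_{α} + z_β) / d)².
z_{α} + z_β = 1.960 + 1.645 = 3.605.
n = (3.605 / 1.03)² = 3.500² = 12.25.
Round up.

n = 13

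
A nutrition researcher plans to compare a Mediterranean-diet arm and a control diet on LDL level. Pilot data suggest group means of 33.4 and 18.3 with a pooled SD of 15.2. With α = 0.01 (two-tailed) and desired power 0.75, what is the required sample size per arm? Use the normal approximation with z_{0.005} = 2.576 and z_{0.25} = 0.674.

n = 22 per group

Cohen's d = |M₁ − M₂| / SD_pooled = |33.4 − 18.3| / 15.2 = 15.1 / 15.2 = 0.993.
For two independent groups with equal n: n = 2·((z_{α/2} + z_β) / d)².
z_{α/2} + z_β = 2.576 + 0.674 = 3.250.
n = 2 × (3.250 / 0.993)² = 2 × 3.273² = 2 × 10.71 = 21.4.
Round up to the next whole participant.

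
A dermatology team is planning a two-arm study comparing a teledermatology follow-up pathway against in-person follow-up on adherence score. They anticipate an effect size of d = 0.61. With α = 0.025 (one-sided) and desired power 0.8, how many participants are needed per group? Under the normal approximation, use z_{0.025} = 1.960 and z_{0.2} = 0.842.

For two independent groups with equal n: n = 2·((z_{α} + z_β) / d)².
z_{α} + z_β = 1.960 + 0.842 = 2.802.
n = 2 × (2.802 / 0.61)² = 2 × 4.593² = 2 × 21.10 = 42.2.
Round up to the next whole participant.

n = 43 per group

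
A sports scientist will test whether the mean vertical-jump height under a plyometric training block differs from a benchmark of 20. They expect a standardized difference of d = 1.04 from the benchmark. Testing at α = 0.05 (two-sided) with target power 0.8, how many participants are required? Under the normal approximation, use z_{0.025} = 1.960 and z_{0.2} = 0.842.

n = 8

For a one-sample test: n = ((z_{α/2} + z_β) / d)².
z_{α/2} + z_β = 1.960 + 0.842 = 2.802.
n = (2.802 / 1.04)² = 2.694² = 7.26.
Round up.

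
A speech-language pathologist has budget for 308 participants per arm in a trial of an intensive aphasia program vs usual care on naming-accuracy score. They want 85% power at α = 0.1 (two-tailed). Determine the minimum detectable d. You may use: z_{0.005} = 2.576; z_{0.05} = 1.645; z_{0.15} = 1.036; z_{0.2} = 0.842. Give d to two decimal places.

For two independent groups of n = 308 each: d_min = (z_{α/2} + z_β)·√(2/n).
z-sum = 1.645 + 1.036 = 2.681.
d_min = 2.681 × √(2/308) = 2.681 × 0.0806 = 0.216.

d_min ≈ 0.22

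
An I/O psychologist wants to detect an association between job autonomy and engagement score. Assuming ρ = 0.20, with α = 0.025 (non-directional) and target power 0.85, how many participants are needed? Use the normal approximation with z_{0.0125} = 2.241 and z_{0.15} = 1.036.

Fisher's z: C = ½·ln((1+r)/(1−r)) = ½·ln(1.5000) = 0.2027.
n = ((z_{α/2} + z_β)/C)² + 3.
(2.241 + 1.036) / 0.2027 = 3.277 / 0.2027 = 16.167.
n = 16.167² + 3 = 261.36 + 3 = 264.4.
Round up.

n = 265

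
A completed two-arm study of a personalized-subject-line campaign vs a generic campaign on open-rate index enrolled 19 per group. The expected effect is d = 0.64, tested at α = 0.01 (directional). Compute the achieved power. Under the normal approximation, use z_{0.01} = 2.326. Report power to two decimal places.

For two equal groups, power = Φ(d·√(n/2) − z_{α}).
d·√(n/2) = 0.64 × √(19/2) = 0.64 × 3.082 = 1.973.
z_β = 1.973 − 2.326 = -0.353.
Power = Φ(-0.353) = 0.362.

power ≈ 0.36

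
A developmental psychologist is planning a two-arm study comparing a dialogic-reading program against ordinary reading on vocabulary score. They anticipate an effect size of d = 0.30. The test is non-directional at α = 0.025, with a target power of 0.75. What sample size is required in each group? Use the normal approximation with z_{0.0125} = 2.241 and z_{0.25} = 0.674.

For two independent groups with equal n: n = 2·((z_{α/2} + z_β) / d)².
z_{α/2} + z_β = 2.241 + 0.674 = 2.915.
n = 2 × (2.915 / 0.30)² = 2 × 9.717² = 2 × 94.41 = 188.8.
Round up to the next whole participant.

n = 189 per group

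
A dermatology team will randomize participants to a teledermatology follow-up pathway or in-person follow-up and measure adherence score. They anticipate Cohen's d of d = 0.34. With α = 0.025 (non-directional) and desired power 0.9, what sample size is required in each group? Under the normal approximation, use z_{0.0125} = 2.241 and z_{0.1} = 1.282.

n = 215 per group

For two independent groups with equal n: n = 2·((z_{α/2} + z_β) / d)².
z_{α/2} + z_β = 2.241 + 1.282 = 3.523.
n = 2 × (3.523 / 0.34)² = 2 × 10.362² = 2 × 107.37 = 214.7.
Round up to the next whole participant.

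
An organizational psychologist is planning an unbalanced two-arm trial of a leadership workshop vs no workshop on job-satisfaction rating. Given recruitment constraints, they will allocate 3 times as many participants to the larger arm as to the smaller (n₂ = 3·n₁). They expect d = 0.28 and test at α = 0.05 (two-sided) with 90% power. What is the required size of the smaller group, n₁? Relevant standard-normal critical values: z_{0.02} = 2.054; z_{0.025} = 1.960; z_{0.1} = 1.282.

With allocation ratio k = n₂/n₁ = 3, Var(x̄₁−x̄₂) = σ²(1/n₁ + 1/(k·n₁)) = σ²·(k+1)/(k·n₁).
So n₁ = (1 + 1/k)·((z_{α/2} + z_β)/d)² = 1.333 × (3.242/0.28)².
n₁ = 1.333 × 134.06 = 178.8.
Round up: n₁ = 179, giving n₂ = 3 × 179 = 537.

n₁ = 179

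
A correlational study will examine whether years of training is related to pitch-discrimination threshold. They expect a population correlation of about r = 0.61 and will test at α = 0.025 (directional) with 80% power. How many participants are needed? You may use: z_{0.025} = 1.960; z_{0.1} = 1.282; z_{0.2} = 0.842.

Fisher's z: C = ½·ln((1+r)/(1−r)) = ½·ln(4.1282) = 0.7089.
n = ((z_{α} + z_β)/C)² + 3.
(1.960 + 0.842) / 0.7089 = 2.802 / 0.7089 = 3.953.
n = 3.953² + 3 = 15.62 + 3 = 18.6.
Round up.

n = 19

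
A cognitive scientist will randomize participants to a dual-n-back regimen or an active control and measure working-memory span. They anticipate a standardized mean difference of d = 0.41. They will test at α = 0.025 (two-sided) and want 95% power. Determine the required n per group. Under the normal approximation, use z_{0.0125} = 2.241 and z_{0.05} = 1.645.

n = 180 per group

For two independent groups with equal n: n = 2·((z_{α/2} + z_β) / d)².
z_{α/2} + z_β = 2.241 + 1.645 = 3.886.
n = 2 × (3.886 / 0.41)² = 2 × 9.478² = 2 × 89.83 = 179.7.
Round up to the next whole participant.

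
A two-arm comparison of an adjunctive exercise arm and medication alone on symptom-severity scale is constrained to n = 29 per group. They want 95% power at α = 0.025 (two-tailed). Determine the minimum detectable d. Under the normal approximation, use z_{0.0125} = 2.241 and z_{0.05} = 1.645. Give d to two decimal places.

For two independent groups of n = 29 each: d_min = (z_{α/2} + z_β)·√(2/n).
z-sum = 2.241 + 1.645 = 3.886.
d_min = 3.886 × √(2/29) = 3.886 × 0.2626 = 1.021.

d_min ≈ 1.02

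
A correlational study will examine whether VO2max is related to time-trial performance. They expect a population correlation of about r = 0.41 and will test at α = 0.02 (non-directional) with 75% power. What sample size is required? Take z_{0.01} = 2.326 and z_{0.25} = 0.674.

n = 51

Fisher's z: C = ½·ln((1+r)/(1−r)) = ½·ln(2.3898) = 0.4356.
n = ((z_{α/2} + z_β)/C)² + 3.
(2.326 + 0.674) / 0.4356 = 3.000 / 0.4356 = 6.887.
n = 6.887² + 3 = 47.43 + 3 = 50.4.
Round up.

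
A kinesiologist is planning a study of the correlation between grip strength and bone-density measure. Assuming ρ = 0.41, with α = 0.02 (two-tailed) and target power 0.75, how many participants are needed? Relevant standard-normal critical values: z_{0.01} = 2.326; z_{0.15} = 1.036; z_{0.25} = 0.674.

n = 51

Fisher's z: C = ½·ln((1+r)/(1−r)) = ½·ln(2.3898) = 0.4356.
n = ((z_{α/2} + z_β)/C)² + 3.
(2.326 + 0.674) / 0.4356 = 3.000 / 0.4356 = 6.887.
n = 6.887² + 3 = 47.43 + 3 = 50.4.
Round up.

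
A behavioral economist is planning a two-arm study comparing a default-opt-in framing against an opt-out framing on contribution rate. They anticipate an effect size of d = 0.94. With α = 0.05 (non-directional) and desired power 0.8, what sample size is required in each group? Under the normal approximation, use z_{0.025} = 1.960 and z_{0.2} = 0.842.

n = 18 per group

For two independent groups with equal n: n = 2·((z_{α/2} + z_β) / d)².
z_{α/2} + z_β = 1.960 + 0.842 = 2.802.
n = 2 × (2.802 / 0.94)² = 2 × 2.981² = 2 × 8.89 = 17.8.
Round up to the next whole participant.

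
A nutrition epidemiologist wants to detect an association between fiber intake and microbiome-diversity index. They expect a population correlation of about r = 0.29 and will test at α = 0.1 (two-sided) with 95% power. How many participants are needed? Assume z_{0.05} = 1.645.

n = 125

Fisher's z: C = ½·ln((1+r)/(1−r)) = ½·ln(1.8169) = 0.2986.
n = ((z_{α/2} + z_β)/C)² + 3.
(1.645 + 1.645) / 0.2986 = 3.290 / 0.2986 = 11.018.
n = 11.018² + 3 = 121.40 + 3 = 124.4.
Round up.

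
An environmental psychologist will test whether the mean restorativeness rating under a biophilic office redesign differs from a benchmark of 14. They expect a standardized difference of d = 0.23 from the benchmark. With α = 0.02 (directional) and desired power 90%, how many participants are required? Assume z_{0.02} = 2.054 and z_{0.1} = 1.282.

n = 211

For a one-sample test: n = ((z_{α} + z_β) / d)².
z_{α} + z_β = 2.054 + 1.282 = 3.336.
n = (3.336 / 0.23)² = 14.504² = 210.38.
Round up.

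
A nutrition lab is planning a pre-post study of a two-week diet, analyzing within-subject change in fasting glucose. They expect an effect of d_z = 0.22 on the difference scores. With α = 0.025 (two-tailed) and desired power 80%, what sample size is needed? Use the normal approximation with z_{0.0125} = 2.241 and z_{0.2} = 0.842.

For a paired (one-sample on differences) test: n = ((z_{α/2} + z_β) / d)².
z_{α/2} + z_β = 2.241 + 0.842 = 3.083.
n = (3.083 / 0.22)² = 14.014² = 196.38.
Round up.

n = 197 pairs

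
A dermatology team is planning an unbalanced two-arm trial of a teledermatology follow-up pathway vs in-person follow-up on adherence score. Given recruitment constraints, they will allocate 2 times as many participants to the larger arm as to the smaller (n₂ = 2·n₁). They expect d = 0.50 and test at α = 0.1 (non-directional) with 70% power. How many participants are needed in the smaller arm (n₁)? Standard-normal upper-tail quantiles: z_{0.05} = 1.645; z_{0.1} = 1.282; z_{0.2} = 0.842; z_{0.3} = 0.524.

With allocation ratio k = n₂/n₁ = 2, Var(x̄₁−x̄₂) = σ²(1/n₁ + 1/(k·n₁)) = σ²·(k+1)/(k·n₁).
So n₁ = (1 + 1/k)·((z_{α/2} + z_β)/d)² = 1.500 × (2.169/0.50)².
n₁ = 1.500 × 18.82 = 28.2.
Round up: n₁ = 29, giving n₂ = 2 × 29 = 58.

n₁ = 29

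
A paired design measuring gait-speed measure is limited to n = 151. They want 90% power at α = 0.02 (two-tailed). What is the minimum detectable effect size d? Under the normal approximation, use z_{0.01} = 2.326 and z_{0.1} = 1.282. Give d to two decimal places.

For a single sample (or paired design) of n = 151: d_min = (z_{α/2} + z_β)/√n.
z-sum = 2.326 + 1.282 = 3.608.
d_min = 3.608 / √151 = 3.608 / 12.288 = 0.294.

d_min ≈ 0.29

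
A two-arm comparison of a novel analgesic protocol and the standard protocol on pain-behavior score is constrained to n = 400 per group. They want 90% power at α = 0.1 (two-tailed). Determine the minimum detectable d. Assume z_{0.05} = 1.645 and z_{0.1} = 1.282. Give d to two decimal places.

For two independent groups of n = 400 each: d_min = (z_{α/2} + z_β)·√(2/n).
z-sum = 1.645 + 1.282 = 2.927.
d_min = 2.927 × √(2/400) = 2.927 × 0.0707 = 0.207.

d_min ≈ 0.21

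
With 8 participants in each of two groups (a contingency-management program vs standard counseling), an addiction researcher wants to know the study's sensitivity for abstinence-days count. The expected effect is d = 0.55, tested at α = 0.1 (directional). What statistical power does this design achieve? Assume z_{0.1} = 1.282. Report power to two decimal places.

power ≈ 0.43

For two equal groups, power = Φ(d·√(n/2) − z_{α}).
d·√(n/2) = 0.55 × √(8/2) = 0.55 × 2.000 = 1.100.
z_β = 1.100 − 1.282 = -0.182.
Power = Φ(-0.182) = 0.428.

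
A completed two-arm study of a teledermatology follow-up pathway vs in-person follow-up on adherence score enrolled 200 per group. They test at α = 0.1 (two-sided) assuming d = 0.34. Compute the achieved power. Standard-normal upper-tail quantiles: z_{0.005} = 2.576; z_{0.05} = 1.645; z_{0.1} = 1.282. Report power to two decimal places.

power ≈ 0.96

For two equal groups, power = Φ(d·√(n/2) − z_{α/2}).
d·√(n/2) = 0.34 × √(200/2) = 0.34 × 10.000 = 3.400.
z_β = 3.400 − 1.645 = 1.755.
Power = Φ(1.755) = 0.960.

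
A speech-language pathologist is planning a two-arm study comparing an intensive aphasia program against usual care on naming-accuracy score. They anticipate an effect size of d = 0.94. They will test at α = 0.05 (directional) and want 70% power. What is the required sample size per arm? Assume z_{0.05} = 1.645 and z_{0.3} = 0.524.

n = 11 per group

For two independent groups with equal n: n = 2·((z_{α} + z_β) / d)².
z_{α} + z_β = 1.645 + 0.524 = 2.169.
n = 2 × (2.169 / 0.94)² = 2 × 2.307² = 2 × 5.32 = 10.6.
Round up to the next whole participant.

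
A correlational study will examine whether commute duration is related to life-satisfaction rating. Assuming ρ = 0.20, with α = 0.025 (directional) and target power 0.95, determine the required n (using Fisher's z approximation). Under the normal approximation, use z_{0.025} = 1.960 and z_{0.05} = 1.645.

Fisher's z: C = ½·ln((1+r)/(1−r)) = ½·ln(1.5000) = 0.2027.
n = ((z_{α} + z_β)/C)² + 3.
(1.960 + 1.645) / 0.2027 = 3.605 / 0.2027 = 17.785.
n = 17.785² + 3 = 316.30 + 3 = 319.3.
Round up.

n = 320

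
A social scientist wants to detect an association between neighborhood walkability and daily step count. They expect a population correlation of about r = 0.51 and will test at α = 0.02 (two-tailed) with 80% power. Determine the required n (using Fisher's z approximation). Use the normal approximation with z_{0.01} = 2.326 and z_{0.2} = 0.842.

n = 35

Fisher's z: C = ½·ln((1+r)/(1−r)) = ½·ln(3.0816) = 0.5627.
n = ((z_{α/2} + z_β)/C)² + 3.
(2.326 + 0.842) / 0.5627 = 3.168 / 0.5627 = 5.630.
n = 5.630² + 3 = 31.70 + 3 = 34.7.
Round up.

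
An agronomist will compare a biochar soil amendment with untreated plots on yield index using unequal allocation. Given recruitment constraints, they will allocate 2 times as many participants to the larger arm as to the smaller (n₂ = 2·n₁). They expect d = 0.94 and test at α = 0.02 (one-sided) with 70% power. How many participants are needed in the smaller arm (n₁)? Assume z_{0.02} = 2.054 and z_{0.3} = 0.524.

With allocation ratio k = n₂/n₁ = 2, Var(x̄₁−x̄₂) = σ²(1/n₁ + 1/(k·n₁)) = σ²·(k+1)/(k·n₁).
So n₁ = (1 + 1/k)·((z_{α} + z_β)/d)² = 1.500 × (2.578/0.94)².
n₁ = 1.500 × 7.52 = 11.3.
Round up: n₁ = 12, giving n₂ = 2 × 12 = 24.

n₁ = 12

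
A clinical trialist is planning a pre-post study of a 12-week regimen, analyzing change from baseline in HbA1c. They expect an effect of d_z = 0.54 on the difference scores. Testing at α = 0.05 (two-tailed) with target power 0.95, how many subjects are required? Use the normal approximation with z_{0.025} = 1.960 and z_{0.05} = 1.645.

n = 45 pairs

For a paired (one-sample on differences) test: n = ((z_{α/2} + z_β) / d)².
z_{α/2} + z_β = 1.960 + 1.645 = 3.605.
n = (3.605 / 0.54)² = 6.676² = 44.57.
Round up.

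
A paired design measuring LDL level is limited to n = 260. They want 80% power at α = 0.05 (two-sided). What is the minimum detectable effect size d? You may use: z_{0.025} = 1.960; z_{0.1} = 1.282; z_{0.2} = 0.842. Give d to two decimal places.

d_min ≈ 0.17

For a single sample (or paired design) of n = 260: d_min = (z_{α/2} + z_β)/√n.
z-sum = 1.960 + 0.842 = 2.802.
d_min = 2.802 / √260 = 2.802 / 16.125 = 0.174.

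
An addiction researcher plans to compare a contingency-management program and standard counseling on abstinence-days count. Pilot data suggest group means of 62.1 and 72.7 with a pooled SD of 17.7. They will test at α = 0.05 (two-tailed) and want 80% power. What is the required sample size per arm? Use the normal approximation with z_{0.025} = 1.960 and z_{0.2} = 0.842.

Cohen's d = |M₁ − M₂| / SD_pooled = |62.1 − 72.7| / 17.7 = 10.6 / 17.7 = 0.599.
For two independent groups with equal n: n = 2·((z_{α/2} + z_β) / d)².
z_{α/2} + z_β = 1.960 + 0.842 = 2.802.
n = 2 × (2.802 / 0.599)² = 2 × 4.678² = 2 × 21.88 = 43.8.
Round up to the next whole participant.

n = 44 per group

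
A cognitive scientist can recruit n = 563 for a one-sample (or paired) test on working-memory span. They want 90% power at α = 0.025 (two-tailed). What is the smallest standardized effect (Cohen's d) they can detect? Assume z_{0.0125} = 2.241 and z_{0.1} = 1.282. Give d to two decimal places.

d_min ≈ 0.15

For a single sample (or paired design) of n = 563: d_min = (z_{α/2} + z_β)/√n.
z-sum = 2.241 + 1.282 = 3.523.
d_min = 3.523 / √563 = 3.523 / 23.728 = 0.148.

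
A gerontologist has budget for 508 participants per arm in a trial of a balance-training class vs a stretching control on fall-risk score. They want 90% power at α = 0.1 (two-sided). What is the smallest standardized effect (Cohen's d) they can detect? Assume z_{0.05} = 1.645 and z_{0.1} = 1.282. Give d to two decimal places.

For two independent groups of n = 508 each: d_min = (z_{α/2} + z_β)·√(2/n).
z-sum = 1.645 + 1.282 = 2.927.
d_min = 2.927 × √(2/508) = 2.927 × 0.0627 = 0.184.

d_min ≈ 0.18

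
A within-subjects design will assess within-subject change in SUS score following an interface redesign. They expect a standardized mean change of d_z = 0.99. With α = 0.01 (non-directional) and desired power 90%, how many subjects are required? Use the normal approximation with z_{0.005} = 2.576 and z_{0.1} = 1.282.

n = 16 pairs

For a paired (one-sample on differences) test: n = ((z_{α/2} + z_β) / d)².
z_{α/2} + z_β = 2.576 + 1.282 = 3.858.
n = (3.858 / 0.99)² = 3.897² = 15.19.
Round up.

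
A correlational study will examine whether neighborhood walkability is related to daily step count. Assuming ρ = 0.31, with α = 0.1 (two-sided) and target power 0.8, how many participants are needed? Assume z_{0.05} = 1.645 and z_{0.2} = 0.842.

Fisher's z: C = ½·ln((1+r)/(1−r)) = ½·ln(1.8986) = 0.3205.
n = ((z_{α/2} + z_β)/C)² + 3.
(1.645 + 0.842) / 0.3205 = 2.487 / 0.3205 = 7.760.
n = 7.760² + 3 = 60.21 + 3 = 63.2.
Round up.

n = 64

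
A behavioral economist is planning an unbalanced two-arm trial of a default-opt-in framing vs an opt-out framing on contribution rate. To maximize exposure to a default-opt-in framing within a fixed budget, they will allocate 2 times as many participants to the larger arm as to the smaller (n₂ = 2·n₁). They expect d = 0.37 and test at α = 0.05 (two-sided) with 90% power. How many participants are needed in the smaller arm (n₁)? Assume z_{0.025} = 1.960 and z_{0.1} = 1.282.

With allocation ratio k = n₂/n₁ = 2, Var(x̄₁−x̄₂) = σ²(1/n₁ + 1/(k·n₁)) = σ²·(k+1)/(k·n₁).
So n₁ = (1 + 1/k)·((z_{α/2} + z_β)/d)² = 1.500 × (3.242/0.37)².
n₁ = 1.500 × 76.78 = 115.2.
Round up: n₁ = 116, giving n₂ = 2 × 116 = 232.

n₁ = 116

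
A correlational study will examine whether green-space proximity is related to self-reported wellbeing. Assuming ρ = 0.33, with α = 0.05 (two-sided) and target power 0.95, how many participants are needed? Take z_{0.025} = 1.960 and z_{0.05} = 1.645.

n = 114

Fisher's z: C = ½·ln((1+r)/(1−r)) = ½·ln(1.9851) = 0.3428.
n = ((z_{α/2} + z_β)/C)² + 3.
(1.960 + 1.645) / 0.3428 = 3.605 / 0.3428 = 10.516.
n = 10.516² + 3 = 110.59 + 3 = 113.6.
Round up.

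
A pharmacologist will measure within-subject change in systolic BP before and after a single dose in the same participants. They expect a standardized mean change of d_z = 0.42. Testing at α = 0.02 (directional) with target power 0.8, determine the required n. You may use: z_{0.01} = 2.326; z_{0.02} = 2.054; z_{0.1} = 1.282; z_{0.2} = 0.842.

n = 48 pairs

For a paired (one-sample on differences) test: n = ((z_{α} + z_β) / d)².
z_{α} + z_β = 2.054 + 0.842 = 2.896.
n = (2.896 / 0.42)² = 6.895² = 47.54.
Round up.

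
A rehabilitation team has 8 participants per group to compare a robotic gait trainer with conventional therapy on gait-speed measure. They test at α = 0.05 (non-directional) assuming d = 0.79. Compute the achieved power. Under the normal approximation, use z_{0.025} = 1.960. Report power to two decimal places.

power ≈ 0.35

For two equal groups, power = Φ(d·√(n/2) − z_{α/2}).
d·√(n/2) = 0.79 × √(8/2) = 0.79 × 2.000 = 1.580.
z_β = 1.580 − 1.960 = -0.380.
Power = Φ(-0.380) = 0.352.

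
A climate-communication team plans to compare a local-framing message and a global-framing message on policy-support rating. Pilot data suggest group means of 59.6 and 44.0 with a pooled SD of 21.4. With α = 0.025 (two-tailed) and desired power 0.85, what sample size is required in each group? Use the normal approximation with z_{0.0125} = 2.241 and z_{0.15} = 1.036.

Cohen's d = |M₁ − M₂| / SD_pooled = |59.6 − 44.0| / 21.4 = 15.6 / 21.4 = 0.729.
For two independent groups with equal n: n = 2·((z_{α/2} + z_β) / d)².
z_{α/2} + z_β = 2.241 + 1.036 = 3.277.
n = 2 × (3.277 / 0.729)² = 2 × 4.495² = 2 × 20.21 = 40.4.
Round up to the next whole participant.

n = 41 per group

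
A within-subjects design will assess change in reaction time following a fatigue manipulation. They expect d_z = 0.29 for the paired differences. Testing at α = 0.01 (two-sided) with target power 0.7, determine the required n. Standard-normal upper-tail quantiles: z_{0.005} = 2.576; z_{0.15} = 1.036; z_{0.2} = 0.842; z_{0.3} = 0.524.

For a paired (one-sample on differences) test: n = ((z_{α/2} + z_β) / d)².
z_{α/2} + z_β = 2.576 + 0.524 = 3.100.
n = (3.100 / 0.29)² = 10.690² = 114.27.
Round up.

n = 115 pairs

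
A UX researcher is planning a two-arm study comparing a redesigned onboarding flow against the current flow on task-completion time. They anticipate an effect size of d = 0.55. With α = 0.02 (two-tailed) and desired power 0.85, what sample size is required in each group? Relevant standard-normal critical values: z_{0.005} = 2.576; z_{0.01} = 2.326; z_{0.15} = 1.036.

n = 75 per group

For two independent groups with equal n: n = 2·((z_{α/2} + z_β) / d)².
z_{α/2} + z_β = 2.326 + 1.036 = 3.362.
n = 2 × (3.362 / 0.55)² = 2 × 6.113² = 2 × 37.37 = 74.7.
Round up to the next whole participant.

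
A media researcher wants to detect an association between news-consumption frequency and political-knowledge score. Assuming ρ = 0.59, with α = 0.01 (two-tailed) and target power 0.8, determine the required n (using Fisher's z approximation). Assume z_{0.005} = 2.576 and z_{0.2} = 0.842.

Fisher's z: C = ½·ln((1+r)/(1−r)) = ½·ln(3.8780) = 0.6777.
n = ((z_{α/2} + z_β)/C)² + 3.
(2.576 + 0.842) / 0.6777 = 3.418 / 0.6777 = 5.044.
n = 5.044² + 3 = 25.44 + 3 = 28.4.
Round up.

n = 29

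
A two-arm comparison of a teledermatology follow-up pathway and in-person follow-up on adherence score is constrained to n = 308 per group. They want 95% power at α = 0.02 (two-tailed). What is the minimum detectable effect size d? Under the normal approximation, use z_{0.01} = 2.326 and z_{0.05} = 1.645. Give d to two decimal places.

d_min ≈ 0.32

For two independent groups of n = 308 each: d_min = (z_{α/2} + z_β)·√(2/n).
z-sum = 2.326 + 1.645 = 3.971.
d_min = 3.971 × √(2/308) = 3.971 × 0.0806 = 0.320.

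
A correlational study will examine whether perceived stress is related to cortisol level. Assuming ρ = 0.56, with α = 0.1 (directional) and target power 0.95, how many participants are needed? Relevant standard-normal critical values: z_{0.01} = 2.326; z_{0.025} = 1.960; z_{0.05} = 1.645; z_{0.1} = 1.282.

Fisher's z: C = ½·ln((1+r)/(1−r)) = ½·ln(3.5455) = 0.6328.
n = ((z_{α} + z_β)/C)² + 3.
(1.282 + 1.645) / 0.6328 = 2.927 / 0.6328 = 4.625.
n = 4.625² + 3 = 21.40 + 3 = 24.4.
Round up.

n = 25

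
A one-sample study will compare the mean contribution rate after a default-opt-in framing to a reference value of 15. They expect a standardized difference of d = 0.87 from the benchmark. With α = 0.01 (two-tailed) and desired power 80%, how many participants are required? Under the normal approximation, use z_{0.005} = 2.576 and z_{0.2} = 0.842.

For a one-sample test: n = ((z_{α/2} + z_β) / d)².
z_{α/2} + z_β = 2.576 + 0.842 = 3.418.
n = (3.418 / 0.87)² = 3.929² = 15.43.
Round up.

n = 16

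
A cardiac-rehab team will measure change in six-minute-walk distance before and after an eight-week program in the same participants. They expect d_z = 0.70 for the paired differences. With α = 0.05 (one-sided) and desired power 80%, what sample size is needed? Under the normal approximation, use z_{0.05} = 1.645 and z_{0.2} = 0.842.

n = 13 pairs

For a paired (one-sample on differences) test: n = ((z_{α} + z_β) / d)².
z_{α} + z_β = 1.645 + 0.842 = 2.487.
n = (2.487 / 0.70)² = 3.553² = 12.62.
Round up.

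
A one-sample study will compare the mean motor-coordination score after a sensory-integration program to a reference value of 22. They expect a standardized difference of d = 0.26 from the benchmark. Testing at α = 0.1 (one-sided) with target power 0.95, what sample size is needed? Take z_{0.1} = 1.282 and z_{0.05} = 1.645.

n = 127

For a one-sample test: n = ((z_{α} + z_β) / d)².
z_{α} + z_β = 1.282 + 1.645 = 2.927.
n = (2.927 / 0.26)² = 11.258² = 126.74.
Round up.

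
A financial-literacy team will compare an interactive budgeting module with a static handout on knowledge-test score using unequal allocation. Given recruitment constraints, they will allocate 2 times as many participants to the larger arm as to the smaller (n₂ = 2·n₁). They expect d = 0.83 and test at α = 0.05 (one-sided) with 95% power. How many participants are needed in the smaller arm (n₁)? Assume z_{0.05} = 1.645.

With allocation ratio k = n₂/n₁ = 2, Var(x̄₁−x̄₂) = σ²(1/n₁ + 1/(k·n₁)) = σ²·(k+1)/(k·n₁).
So n₁ = (1 + 1/k)·((z_{α} + z_β)/d)² = 1.500 × (3.290/0.83)².
n₁ = 1.500 × 15.71 = 23.6.
Round up: n₁ = 24, giving n₂ = 2 × 24 = 48.

n₁ = 24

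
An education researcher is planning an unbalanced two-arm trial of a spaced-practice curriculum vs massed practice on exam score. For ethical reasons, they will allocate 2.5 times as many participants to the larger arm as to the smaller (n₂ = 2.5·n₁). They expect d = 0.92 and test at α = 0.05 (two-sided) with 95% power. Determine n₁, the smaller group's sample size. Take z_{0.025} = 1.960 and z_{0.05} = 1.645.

With allocation ratio k = n₂/n₁ = 2.5, Var(x̄₁−x̄₂) = σ²(1/n₁ + 1/(k·n₁)) = σ²·(k+1)/(k·n₁).
So n₁ = (1 + 1/k)·((z_{α/2} + z_β)/d)² = 1.400 × (3.605/0.92)².
n₁ = 1.400 × 15.35 = 21.5.
Round up: n₁ = 22, giving n₂ = 2.5 × 22 = 55.

n₁ = 22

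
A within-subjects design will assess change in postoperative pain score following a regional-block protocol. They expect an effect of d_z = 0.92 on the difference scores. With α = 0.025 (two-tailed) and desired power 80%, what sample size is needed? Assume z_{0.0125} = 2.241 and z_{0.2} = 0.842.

For a paired (one-sample on differences) test: n = ((z_{α/2} + z_β) / d)².
z_{α/2} + z_β = 2.241 + 0.842 = 3.083.
n = (3.083 / 0.92)² = 3.351² = 11.23.
Round up.

n = 12 pairs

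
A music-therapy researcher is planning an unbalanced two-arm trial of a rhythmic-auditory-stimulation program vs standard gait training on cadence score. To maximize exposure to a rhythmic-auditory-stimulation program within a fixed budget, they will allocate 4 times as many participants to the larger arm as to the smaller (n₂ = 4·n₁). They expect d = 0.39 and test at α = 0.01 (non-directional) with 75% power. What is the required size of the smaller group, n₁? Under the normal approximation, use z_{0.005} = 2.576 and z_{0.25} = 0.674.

With allocation ratio k = n₂/n₁ = 4, Var(x̄₁−x̄₂) = σ²(1/n₁ + 1/(k·n₁)) = σ²·(k+1)/(k·n₁).
So n₁ = (1 + 1/k)·((z_{α/2} + z_β)/d)² = 1.250 × (3.250/0.39)².
n₁ = 1.250 × 69.44 = 86.8.
Round up: n₁ = 87, giving n₂ = 4 × 87 = 348.

n₁ = 87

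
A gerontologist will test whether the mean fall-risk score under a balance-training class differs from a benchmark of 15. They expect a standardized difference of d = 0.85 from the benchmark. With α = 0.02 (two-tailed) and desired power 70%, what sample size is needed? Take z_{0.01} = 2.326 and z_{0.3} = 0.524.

n = 12

For a one-sample test: n = ((z_{α/2} + z_β) / d)².
z_{α/2} + z_β = 2.326 + 0.524 = 2.850.
n = (2.850 / 0.85)² = 3.353² = 11.24.
Round up.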